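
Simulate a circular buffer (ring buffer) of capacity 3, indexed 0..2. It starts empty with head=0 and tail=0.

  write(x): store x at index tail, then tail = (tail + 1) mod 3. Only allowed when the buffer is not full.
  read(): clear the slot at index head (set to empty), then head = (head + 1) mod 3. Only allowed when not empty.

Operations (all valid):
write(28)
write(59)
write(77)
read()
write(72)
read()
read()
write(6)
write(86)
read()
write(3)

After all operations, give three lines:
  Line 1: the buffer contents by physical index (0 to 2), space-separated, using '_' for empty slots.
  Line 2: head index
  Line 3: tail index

Answer: 3 6 86
1
1

Derivation:
write(28): buf=[28 _ _], head=0, tail=1, size=1
write(59): buf=[28 59 _], head=0, tail=2, size=2
write(77): buf=[28 59 77], head=0, tail=0, size=3
read(): buf=[_ 59 77], head=1, tail=0, size=2
write(72): buf=[72 59 77], head=1, tail=1, size=3
read(): buf=[72 _ 77], head=2, tail=1, size=2
read(): buf=[72 _ _], head=0, tail=1, size=1
write(6): buf=[72 6 _], head=0, tail=2, size=2
write(86): buf=[72 6 86], head=0, tail=0, size=3
read(): buf=[_ 6 86], head=1, tail=0, size=2
write(3): buf=[3 6 86], head=1, tail=1, size=3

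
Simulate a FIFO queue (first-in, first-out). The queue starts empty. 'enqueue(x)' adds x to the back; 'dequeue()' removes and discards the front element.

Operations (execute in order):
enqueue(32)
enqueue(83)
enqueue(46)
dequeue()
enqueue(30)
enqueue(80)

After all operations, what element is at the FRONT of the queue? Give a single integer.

Answer: 83

Derivation:
enqueue(32): queue = [32]
enqueue(83): queue = [32, 83]
enqueue(46): queue = [32, 83, 46]
dequeue(): queue = [83, 46]
enqueue(30): queue = [83, 46, 30]
enqueue(80): queue = [83, 46, 30, 80]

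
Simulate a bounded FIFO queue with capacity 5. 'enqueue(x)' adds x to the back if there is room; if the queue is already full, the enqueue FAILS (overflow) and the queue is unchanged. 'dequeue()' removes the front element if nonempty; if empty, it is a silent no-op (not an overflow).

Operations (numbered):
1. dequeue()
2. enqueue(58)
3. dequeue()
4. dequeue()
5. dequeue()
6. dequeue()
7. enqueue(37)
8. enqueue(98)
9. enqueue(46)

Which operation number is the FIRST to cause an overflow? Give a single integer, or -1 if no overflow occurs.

Answer: -1

Derivation:
1. dequeue(): empty, no-op, size=0
2. enqueue(58): size=1
3. dequeue(): size=0
4. dequeue(): empty, no-op, size=0
5. dequeue(): empty, no-op, size=0
6. dequeue(): empty, no-op, size=0
7. enqueue(37): size=1
8. enqueue(98): size=2
9. enqueue(46): size=3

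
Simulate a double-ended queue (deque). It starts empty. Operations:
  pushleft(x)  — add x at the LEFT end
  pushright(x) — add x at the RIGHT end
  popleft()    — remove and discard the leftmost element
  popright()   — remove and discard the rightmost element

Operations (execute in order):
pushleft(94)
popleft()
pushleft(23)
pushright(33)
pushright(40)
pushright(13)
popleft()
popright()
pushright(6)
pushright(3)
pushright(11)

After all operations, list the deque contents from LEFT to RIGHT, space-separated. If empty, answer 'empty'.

Answer: 33 40 6 3 11

Derivation:
pushleft(94): [94]
popleft(): []
pushleft(23): [23]
pushright(33): [23, 33]
pushright(40): [23, 33, 40]
pushright(13): [23, 33, 40, 13]
popleft(): [33, 40, 13]
popright(): [33, 40]
pushright(6): [33, 40, 6]
pushright(3): [33, 40, 6, 3]
pushright(11): [33, 40, 6, 3, 11]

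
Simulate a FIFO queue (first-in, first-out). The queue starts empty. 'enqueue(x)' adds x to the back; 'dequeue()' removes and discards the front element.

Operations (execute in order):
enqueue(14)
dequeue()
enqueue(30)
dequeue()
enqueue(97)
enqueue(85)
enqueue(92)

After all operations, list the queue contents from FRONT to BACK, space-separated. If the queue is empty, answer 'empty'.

Answer: 97 85 92

Derivation:
enqueue(14): [14]
dequeue(): []
enqueue(30): [30]
dequeue(): []
enqueue(97): [97]
enqueue(85): [97, 85]
enqueue(92): [97, 85, 92]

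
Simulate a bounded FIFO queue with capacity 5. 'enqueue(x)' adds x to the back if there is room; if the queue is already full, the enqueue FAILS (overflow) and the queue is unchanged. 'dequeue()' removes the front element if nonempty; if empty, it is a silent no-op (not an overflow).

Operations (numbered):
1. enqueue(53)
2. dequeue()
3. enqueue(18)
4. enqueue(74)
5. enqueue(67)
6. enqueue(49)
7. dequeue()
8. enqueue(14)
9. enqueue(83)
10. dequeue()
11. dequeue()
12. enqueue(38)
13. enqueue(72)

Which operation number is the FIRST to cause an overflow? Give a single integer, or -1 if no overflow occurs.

Answer: -1

Derivation:
1. enqueue(53): size=1
2. dequeue(): size=0
3. enqueue(18): size=1
4. enqueue(74): size=2
5. enqueue(67): size=3
6. enqueue(49): size=4
7. dequeue(): size=3
8. enqueue(14): size=4
9. enqueue(83): size=5
10. dequeue(): size=4
11. dequeue(): size=3
12. enqueue(38): size=4
13. enqueue(72): size=5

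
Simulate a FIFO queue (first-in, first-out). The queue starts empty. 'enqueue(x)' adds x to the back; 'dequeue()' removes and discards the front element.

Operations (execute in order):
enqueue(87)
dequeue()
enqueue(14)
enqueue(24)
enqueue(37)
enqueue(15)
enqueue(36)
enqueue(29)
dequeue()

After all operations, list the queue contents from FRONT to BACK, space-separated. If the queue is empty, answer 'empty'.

enqueue(87): [87]
dequeue(): []
enqueue(14): [14]
enqueue(24): [14, 24]
enqueue(37): [14, 24, 37]
enqueue(15): [14, 24, 37, 15]
enqueue(36): [14, 24, 37, 15, 36]
enqueue(29): [14, 24, 37, 15, 36, 29]
dequeue(): [24, 37, 15, 36, 29]

Answer: 24 37 15 36 29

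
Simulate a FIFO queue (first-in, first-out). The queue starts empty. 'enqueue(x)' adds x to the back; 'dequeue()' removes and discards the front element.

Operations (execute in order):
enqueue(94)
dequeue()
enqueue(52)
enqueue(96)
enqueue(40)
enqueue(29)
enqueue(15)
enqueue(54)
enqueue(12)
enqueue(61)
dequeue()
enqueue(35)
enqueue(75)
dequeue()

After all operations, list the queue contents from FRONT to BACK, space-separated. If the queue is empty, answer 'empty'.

Answer: 40 29 15 54 12 61 35 75

Derivation:
enqueue(94): [94]
dequeue(): []
enqueue(52): [52]
enqueue(96): [52, 96]
enqueue(40): [52, 96, 40]
enqueue(29): [52, 96, 40, 29]
enqueue(15): [52, 96, 40, 29, 15]
enqueue(54): [52, 96, 40, 29, 15, 54]
enqueue(12): [52, 96, 40, 29, 15, 54, 12]
enqueue(61): [52, 96, 40, 29, 15, 54, 12, 61]
dequeue(): [96, 40, 29, 15, 54, 12, 61]
enqueue(35): [96, 40, 29, 15, 54, 12, 61, 35]
enqueue(75): [96, 40, 29, 15, 54, 12, 61, 35, 75]
dequeue(): [40, 29, 15, 54, 12, 61, 35, 75]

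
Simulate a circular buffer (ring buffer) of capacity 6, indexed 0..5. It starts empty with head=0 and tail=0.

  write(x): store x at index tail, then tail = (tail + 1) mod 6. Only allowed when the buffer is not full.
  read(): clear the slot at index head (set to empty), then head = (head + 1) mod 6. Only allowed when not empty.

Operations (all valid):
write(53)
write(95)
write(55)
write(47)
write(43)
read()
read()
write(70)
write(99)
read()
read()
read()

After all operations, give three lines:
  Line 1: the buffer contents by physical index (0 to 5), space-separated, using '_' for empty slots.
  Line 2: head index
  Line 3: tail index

Answer: 99 _ _ _ _ 70
5
1

Derivation:
write(53): buf=[53 _ _ _ _ _], head=0, tail=1, size=1
write(95): buf=[53 95 _ _ _ _], head=0, tail=2, size=2
write(55): buf=[53 95 55 _ _ _], head=0, tail=3, size=3
write(47): buf=[53 95 55 47 _ _], head=0, tail=4, size=4
write(43): buf=[53 95 55 47 43 _], head=0, tail=5, size=5
read(): buf=[_ 95 55 47 43 _], head=1, tail=5, size=4
read(): buf=[_ _ 55 47 43 _], head=2, tail=5, size=3
write(70): buf=[_ _ 55 47 43 70], head=2, tail=0, size=4
write(99): buf=[99 _ 55 47 43 70], head=2, tail=1, size=5
read(): buf=[99 _ _ 47 43 70], head=3, tail=1, size=4
read(): buf=[99 _ _ _ 43 70], head=4, tail=1, size=3
read(): buf=[99 _ _ _ _ 70], head=5, tail=1, size=2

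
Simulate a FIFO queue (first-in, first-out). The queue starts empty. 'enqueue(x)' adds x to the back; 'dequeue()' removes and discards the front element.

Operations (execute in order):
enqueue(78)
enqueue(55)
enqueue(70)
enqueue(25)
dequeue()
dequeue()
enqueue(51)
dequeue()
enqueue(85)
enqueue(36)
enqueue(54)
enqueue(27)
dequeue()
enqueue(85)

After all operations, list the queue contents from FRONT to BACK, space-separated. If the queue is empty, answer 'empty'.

Answer: 51 85 36 54 27 85

Derivation:
enqueue(78): [78]
enqueue(55): [78, 55]
enqueue(70): [78, 55, 70]
enqueue(25): [78, 55, 70, 25]
dequeue(): [55, 70, 25]
dequeue(): [70, 25]
enqueue(51): [70, 25, 51]
dequeue(): [25, 51]
enqueue(85): [25, 51, 85]
enqueue(36): [25, 51, 85, 36]
enqueue(54): [25, 51, 85, 36, 54]
enqueue(27): [25, 51, 85, 36, 54, 27]
dequeue(): [51, 85, 36, 54, 27]
enqueue(85): [51, 85, 36, 54, 27, 85]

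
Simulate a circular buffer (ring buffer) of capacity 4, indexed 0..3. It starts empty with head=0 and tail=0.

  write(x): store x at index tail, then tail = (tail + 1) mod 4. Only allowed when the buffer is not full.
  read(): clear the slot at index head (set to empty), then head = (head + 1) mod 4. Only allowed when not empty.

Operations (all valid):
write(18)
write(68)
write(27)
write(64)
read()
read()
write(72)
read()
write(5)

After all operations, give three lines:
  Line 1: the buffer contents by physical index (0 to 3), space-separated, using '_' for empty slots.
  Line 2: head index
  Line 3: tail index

Answer: 72 5 _ 64
3
2

Derivation:
write(18): buf=[18 _ _ _], head=0, tail=1, size=1
write(68): buf=[18 68 _ _], head=0, tail=2, size=2
write(27): buf=[18 68 27 _], head=0, tail=3, size=3
write(64): buf=[18 68 27 64], head=0, tail=0, size=4
read(): buf=[_ 68 27 64], head=1, tail=0, size=3
read(): buf=[_ _ 27 64], head=2, tail=0, size=2
write(72): buf=[72 _ 27 64], head=2, tail=1, size=3
read(): buf=[72 _ _ 64], head=3, tail=1, size=2
write(5): buf=[72 5 _ 64], head=3, tail=2, size=3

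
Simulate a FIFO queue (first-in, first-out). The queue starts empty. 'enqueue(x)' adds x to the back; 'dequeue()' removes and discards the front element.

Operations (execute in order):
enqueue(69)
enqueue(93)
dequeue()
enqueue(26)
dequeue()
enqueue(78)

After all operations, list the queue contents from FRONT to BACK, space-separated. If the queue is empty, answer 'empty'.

Answer: 26 78

Derivation:
enqueue(69): [69]
enqueue(93): [69, 93]
dequeue(): [93]
enqueue(26): [93, 26]
dequeue(): [26]
enqueue(78): [26, 78]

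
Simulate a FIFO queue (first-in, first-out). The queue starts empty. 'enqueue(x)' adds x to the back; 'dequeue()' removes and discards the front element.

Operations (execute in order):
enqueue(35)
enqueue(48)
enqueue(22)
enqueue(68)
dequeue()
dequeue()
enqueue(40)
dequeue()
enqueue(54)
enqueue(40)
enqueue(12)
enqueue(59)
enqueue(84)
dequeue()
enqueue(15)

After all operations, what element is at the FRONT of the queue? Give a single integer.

Answer: 40

Derivation:
enqueue(35): queue = [35]
enqueue(48): queue = [35, 48]
enqueue(22): queue = [35, 48, 22]
enqueue(68): queue = [35, 48, 22, 68]
dequeue(): queue = [48, 22, 68]
dequeue(): queue = [22, 68]
enqueue(40): queue = [22, 68, 40]
dequeue(): queue = [68, 40]
enqueue(54): queue = [68, 40, 54]
enqueue(40): queue = [68, 40, 54, 40]
enqueue(12): queue = [68, 40, 54, 40, 12]
enqueue(59): queue = [68, 40, 54, 40, 12, 59]
enqueue(84): queue = [68, 40, 54, 40, 12, 59, 84]
dequeue(): queue = [40, 54, 40, 12, 59, 84]
enqueue(15): queue = [40, 54, 40, 12, 59, 84, 15]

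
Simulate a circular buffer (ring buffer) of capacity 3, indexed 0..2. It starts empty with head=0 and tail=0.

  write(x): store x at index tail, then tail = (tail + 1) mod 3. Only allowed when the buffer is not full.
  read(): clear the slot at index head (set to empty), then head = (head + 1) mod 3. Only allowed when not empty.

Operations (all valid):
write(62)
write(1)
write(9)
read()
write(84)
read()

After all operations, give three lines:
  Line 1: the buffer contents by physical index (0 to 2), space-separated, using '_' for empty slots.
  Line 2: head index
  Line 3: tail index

write(62): buf=[62 _ _], head=0, tail=1, size=1
write(1): buf=[62 1 _], head=0, tail=2, size=2
write(9): buf=[62 1 9], head=0, tail=0, size=3
read(): buf=[_ 1 9], head=1, tail=0, size=2
write(84): buf=[84 1 9], head=1, tail=1, size=3
read(): buf=[84 _ 9], head=2, tail=1, size=2

Answer: 84 _ 9
2
1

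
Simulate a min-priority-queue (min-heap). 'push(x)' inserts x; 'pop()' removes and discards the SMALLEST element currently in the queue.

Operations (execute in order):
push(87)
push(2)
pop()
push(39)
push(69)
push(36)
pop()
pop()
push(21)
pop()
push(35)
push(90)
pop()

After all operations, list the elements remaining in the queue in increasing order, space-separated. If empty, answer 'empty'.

Answer: 69 87 90

Derivation:
push(87): heap contents = [87]
push(2): heap contents = [2, 87]
pop() → 2: heap contents = [87]
push(39): heap contents = [39, 87]
push(69): heap contents = [39, 69, 87]
push(36): heap contents = [36, 39, 69, 87]
pop() → 36: heap contents = [39, 69, 87]
pop() → 39: heap contents = [69, 87]
push(21): heap contents = [21, 69, 87]
pop() → 21: heap contents = [69, 87]
push(35): heap contents = [35, 69, 87]
push(90): heap contents = [35, 69, 87, 90]
pop() → 35: heap contents = [69, 87, 90]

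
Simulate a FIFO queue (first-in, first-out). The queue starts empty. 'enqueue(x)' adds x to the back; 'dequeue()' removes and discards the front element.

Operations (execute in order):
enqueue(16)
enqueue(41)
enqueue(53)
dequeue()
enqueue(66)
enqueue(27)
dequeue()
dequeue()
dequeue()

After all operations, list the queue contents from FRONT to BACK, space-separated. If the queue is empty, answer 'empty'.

Answer: 27

Derivation:
enqueue(16): [16]
enqueue(41): [16, 41]
enqueue(53): [16, 41, 53]
dequeue(): [41, 53]
enqueue(66): [41, 53, 66]
enqueue(27): [41, 53, 66, 27]
dequeue(): [53, 66, 27]
dequeue(): [66, 27]
dequeue(): [27]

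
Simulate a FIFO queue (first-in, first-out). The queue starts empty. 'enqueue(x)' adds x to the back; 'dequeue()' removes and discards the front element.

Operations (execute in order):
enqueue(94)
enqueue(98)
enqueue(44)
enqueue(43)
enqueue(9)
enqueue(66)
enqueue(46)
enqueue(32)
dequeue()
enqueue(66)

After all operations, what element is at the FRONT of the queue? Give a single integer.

Answer: 98

Derivation:
enqueue(94): queue = [94]
enqueue(98): queue = [94, 98]
enqueue(44): queue = [94, 98, 44]
enqueue(43): queue = [94, 98, 44, 43]
enqueue(9): queue = [94, 98, 44, 43, 9]
enqueue(66): queue = [94, 98, 44, 43, 9, 66]
enqueue(46): queue = [94, 98, 44, 43, 9, 66, 46]
enqueue(32): queue = [94, 98, 44, 43, 9, 66, 46, 32]
dequeue(): queue = [98, 44, 43, 9, 66, 46, 32]
enqueue(66): queue = [98, 44, 43, 9, 66, 46, 32, 66]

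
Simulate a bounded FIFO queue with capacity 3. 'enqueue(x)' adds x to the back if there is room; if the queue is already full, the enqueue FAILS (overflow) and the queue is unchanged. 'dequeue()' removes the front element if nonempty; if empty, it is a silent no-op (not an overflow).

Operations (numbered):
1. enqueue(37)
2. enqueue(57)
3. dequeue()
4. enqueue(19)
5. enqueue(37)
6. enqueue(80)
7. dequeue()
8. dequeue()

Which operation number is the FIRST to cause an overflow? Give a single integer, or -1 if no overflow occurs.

1. enqueue(37): size=1
2. enqueue(57): size=2
3. dequeue(): size=1
4. enqueue(19): size=2
5. enqueue(37): size=3
6. enqueue(80): size=3=cap → OVERFLOW (fail)
7. dequeue(): size=2
8. dequeue(): size=1

Answer: 6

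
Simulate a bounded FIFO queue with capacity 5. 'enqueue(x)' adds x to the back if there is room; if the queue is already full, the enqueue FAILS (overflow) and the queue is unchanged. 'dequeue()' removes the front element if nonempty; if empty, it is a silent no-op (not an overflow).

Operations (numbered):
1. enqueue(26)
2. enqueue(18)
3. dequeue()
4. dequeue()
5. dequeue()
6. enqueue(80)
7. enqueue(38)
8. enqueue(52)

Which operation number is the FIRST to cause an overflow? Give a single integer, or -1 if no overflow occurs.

Answer: -1

Derivation:
1. enqueue(26): size=1
2. enqueue(18): size=2
3. dequeue(): size=1
4. dequeue(): size=0
5. dequeue(): empty, no-op, size=0
6. enqueue(80): size=1
7. enqueue(38): size=2
8. enqueue(52): size=3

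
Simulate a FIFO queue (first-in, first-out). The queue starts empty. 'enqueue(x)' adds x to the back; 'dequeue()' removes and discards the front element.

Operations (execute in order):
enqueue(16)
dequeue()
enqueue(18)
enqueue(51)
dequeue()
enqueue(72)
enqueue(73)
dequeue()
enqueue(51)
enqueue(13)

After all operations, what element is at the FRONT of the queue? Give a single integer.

enqueue(16): queue = [16]
dequeue(): queue = []
enqueue(18): queue = [18]
enqueue(51): queue = [18, 51]
dequeue(): queue = [51]
enqueue(72): queue = [51, 72]
enqueue(73): queue = [51, 72, 73]
dequeue(): queue = [72, 73]
enqueue(51): queue = [72, 73, 51]
enqueue(13): queue = [72, 73, 51, 13]

Answer: 72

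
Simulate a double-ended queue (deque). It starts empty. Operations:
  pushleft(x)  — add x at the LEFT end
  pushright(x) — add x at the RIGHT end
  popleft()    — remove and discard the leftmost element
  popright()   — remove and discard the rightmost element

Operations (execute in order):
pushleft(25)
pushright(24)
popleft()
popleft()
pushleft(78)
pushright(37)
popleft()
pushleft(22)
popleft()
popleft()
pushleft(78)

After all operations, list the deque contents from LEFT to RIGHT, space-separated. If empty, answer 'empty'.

Answer: 78

Derivation:
pushleft(25): [25]
pushright(24): [25, 24]
popleft(): [24]
popleft(): []
pushleft(78): [78]
pushright(37): [78, 37]
popleft(): [37]
pushleft(22): [22, 37]
popleft(): [37]
popleft(): []
pushleft(78): [78]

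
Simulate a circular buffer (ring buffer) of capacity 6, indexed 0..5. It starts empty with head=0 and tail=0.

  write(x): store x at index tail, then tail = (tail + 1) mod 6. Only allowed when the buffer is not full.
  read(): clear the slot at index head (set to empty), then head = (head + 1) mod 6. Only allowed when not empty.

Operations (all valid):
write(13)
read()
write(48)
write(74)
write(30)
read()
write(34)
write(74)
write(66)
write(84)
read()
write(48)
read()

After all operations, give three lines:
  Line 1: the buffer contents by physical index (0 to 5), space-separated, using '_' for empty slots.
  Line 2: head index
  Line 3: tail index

Answer: 66 84 48 _ 34 74
4
3

Derivation:
write(13): buf=[13 _ _ _ _ _], head=0, tail=1, size=1
read(): buf=[_ _ _ _ _ _], head=1, tail=1, size=0
write(48): buf=[_ 48 _ _ _ _], head=1, tail=2, size=1
write(74): buf=[_ 48 74 _ _ _], head=1, tail=3, size=2
write(30): buf=[_ 48 74 30 _ _], head=1, tail=4, size=3
read(): buf=[_ _ 74 30 _ _], head=2, tail=4, size=2
write(34): buf=[_ _ 74 30 34 _], head=2, tail=5, size=3
write(74): buf=[_ _ 74 30 34 74], head=2, tail=0, size=4
write(66): buf=[66 _ 74 30 34 74], head=2, tail=1, size=5
write(84): buf=[66 84 74 30 34 74], head=2, tail=2, size=6
read(): buf=[66 84 _ 30 34 74], head=3, tail=2, size=5
write(48): buf=[66 84 48 30 34 74], head=3, tail=3, size=6
read(): buf=[66 84 48 _ 34 74], head=4, tail=3, size=5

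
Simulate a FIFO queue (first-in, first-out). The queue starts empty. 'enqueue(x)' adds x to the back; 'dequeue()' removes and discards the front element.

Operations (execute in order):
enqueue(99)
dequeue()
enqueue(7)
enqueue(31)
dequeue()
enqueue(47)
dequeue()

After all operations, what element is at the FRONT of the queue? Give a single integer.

Answer: 47

Derivation:
enqueue(99): queue = [99]
dequeue(): queue = []
enqueue(7): queue = [7]
enqueue(31): queue = [7, 31]
dequeue(): queue = [31]
enqueue(47): queue = [31, 47]
dequeue(): queue = [47]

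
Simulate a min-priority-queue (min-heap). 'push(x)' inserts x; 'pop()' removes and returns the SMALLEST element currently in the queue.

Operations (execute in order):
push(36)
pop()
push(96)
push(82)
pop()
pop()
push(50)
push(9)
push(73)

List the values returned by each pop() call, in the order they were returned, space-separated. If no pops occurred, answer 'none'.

push(36): heap contents = [36]
pop() → 36: heap contents = []
push(96): heap contents = [96]
push(82): heap contents = [82, 96]
pop() → 82: heap contents = [96]
pop() → 96: heap contents = []
push(50): heap contents = [50]
push(9): heap contents = [9, 50]
push(73): heap contents = [9, 50, 73]

Answer: 36 82 96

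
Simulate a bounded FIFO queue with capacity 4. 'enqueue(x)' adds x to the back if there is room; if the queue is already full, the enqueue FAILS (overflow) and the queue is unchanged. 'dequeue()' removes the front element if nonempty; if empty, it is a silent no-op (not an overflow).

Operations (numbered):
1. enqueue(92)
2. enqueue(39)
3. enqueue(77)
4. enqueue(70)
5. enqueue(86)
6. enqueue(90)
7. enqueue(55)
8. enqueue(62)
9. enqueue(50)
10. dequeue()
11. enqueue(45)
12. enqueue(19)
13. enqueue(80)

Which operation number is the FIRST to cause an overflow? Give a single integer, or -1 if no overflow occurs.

Answer: 5

Derivation:
1. enqueue(92): size=1
2. enqueue(39): size=2
3. enqueue(77): size=3
4. enqueue(70): size=4
5. enqueue(86): size=4=cap → OVERFLOW (fail)
6. enqueue(90): size=4=cap → OVERFLOW (fail)
7. enqueue(55): size=4=cap → OVERFLOW (fail)
8. enqueue(62): size=4=cap → OVERFLOW (fail)
9. enqueue(50): size=4=cap → OVERFLOW (fail)
10. dequeue(): size=3
11. enqueue(45): size=4
12. enqueue(19): size=4=cap → OVERFLOW (fail)
13. enqueue(80): size=4=cap → OVERFLOW (fail)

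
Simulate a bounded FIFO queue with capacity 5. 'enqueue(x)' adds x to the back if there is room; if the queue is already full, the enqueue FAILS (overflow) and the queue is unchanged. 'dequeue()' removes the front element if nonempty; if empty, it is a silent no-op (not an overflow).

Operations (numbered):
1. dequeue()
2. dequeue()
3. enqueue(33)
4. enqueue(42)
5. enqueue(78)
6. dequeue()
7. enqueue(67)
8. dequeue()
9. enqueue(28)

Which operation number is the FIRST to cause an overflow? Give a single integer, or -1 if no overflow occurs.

Answer: -1

Derivation:
1. dequeue(): empty, no-op, size=0
2. dequeue(): empty, no-op, size=0
3. enqueue(33): size=1
4. enqueue(42): size=2
5. enqueue(78): size=3
6. dequeue(): size=2
7. enqueue(67): size=3
8. dequeue(): size=2
9. enqueue(28): size=3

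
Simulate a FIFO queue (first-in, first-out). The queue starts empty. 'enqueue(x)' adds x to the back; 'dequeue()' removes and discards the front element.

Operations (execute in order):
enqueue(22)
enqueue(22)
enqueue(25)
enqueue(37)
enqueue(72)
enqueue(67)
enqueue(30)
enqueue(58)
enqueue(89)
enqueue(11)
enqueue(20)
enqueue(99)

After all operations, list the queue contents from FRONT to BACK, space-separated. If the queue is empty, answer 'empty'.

Answer: 22 22 25 37 72 67 30 58 89 11 20 99

Derivation:
enqueue(22): [22]
enqueue(22): [22, 22]
enqueue(25): [22, 22, 25]
enqueue(37): [22, 22, 25, 37]
enqueue(72): [22, 22, 25, 37, 72]
enqueue(67): [22, 22, 25, 37, 72, 67]
enqueue(30): [22, 22, 25, 37, 72, 67, 30]
enqueue(58): [22, 22, 25, 37, 72, 67, 30, 58]
enqueue(89): [22, 22, 25, 37, 72, 67, 30, 58, 89]
enqueue(11): [22, 22, 25, 37, 72, 67, 30, 58, 89, 11]
enqueue(20): [22, 22, 25, 37, 72, 67, 30, 58, 89, 11, 20]
enqueue(99): [22, 22, 25, 37, 72, 67, 30, 58, 89, 11, 20, 99]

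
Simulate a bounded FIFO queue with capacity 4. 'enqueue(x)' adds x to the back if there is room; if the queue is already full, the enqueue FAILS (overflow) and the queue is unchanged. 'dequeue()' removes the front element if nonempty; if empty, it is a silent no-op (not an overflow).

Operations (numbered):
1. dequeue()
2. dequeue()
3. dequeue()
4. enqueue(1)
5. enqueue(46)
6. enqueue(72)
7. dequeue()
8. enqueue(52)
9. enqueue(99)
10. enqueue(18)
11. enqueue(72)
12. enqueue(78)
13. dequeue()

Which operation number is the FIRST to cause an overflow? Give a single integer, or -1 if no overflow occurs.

Answer: 10

Derivation:
1. dequeue(): empty, no-op, size=0
2. dequeue(): empty, no-op, size=0
3. dequeue(): empty, no-op, size=0
4. enqueue(1): size=1
5. enqueue(46): size=2
6. enqueue(72): size=3
7. dequeue(): size=2
8. enqueue(52): size=3
9. enqueue(99): size=4
10. enqueue(18): size=4=cap → OVERFLOW (fail)
11. enqueue(72): size=4=cap → OVERFLOW (fail)
12. enqueue(78): size=4=cap → OVERFLOW (fail)
13. dequeue(): size=3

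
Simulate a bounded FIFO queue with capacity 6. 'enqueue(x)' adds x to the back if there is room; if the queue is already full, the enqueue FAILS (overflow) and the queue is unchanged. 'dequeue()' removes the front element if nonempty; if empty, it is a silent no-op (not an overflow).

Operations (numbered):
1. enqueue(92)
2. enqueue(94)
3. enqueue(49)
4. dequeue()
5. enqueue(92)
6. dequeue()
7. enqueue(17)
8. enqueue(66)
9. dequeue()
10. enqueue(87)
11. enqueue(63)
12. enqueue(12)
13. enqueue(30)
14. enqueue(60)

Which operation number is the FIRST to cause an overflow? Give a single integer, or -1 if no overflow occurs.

Answer: 13

Derivation:
1. enqueue(92): size=1
2. enqueue(94): size=2
3. enqueue(49): size=3
4. dequeue(): size=2
5. enqueue(92): size=3
6. dequeue(): size=2
7. enqueue(17): size=3
8. enqueue(66): size=4
9. dequeue(): size=3
10. enqueue(87): size=4
11. enqueue(63): size=5
12. enqueue(12): size=6
13. enqueue(30): size=6=cap → OVERFLOW (fail)
14. enqueue(60): size=6=cap → OVERFLOW (fail)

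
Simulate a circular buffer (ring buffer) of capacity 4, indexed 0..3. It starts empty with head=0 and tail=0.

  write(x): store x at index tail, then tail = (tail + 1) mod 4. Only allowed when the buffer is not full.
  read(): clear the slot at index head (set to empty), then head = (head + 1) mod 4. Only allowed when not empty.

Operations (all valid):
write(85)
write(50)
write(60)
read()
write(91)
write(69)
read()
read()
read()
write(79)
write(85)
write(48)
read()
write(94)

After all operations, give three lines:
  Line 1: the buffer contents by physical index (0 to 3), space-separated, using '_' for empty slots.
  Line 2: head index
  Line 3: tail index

Answer: 94 79 85 48
1
1

Derivation:
write(85): buf=[85 _ _ _], head=0, tail=1, size=1
write(50): buf=[85 50 _ _], head=0, tail=2, size=2
write(60): buf=[85 50 60 _], head=0, tail=3, size=3
read(): buf=[_ 50 60 _], head=1, tail=3, size=2
write(91): buf=[_ 50 60 91], head=1, tail=0, size=3
write(69): buf=[69 50 60 91], head=1, tail=1, size=4
read(): buf=[69 _ 60 91], head=2, tail=1, size=3
read(): buf=[69 _ _ 91], head=3, tail=1, size=2
read(): buf=[69 _ _ _], head=0, tail=1, size=1
write(79): buf=[69 79 _ _], head=0, tail=2, size=2
write(85): buf=[69 79 85 _], head=0, tail=3, size=3
write(48): buf=[69 79 85 48], head=0, tail=0, size=4
read(): buf=[_ 79 85 48], head=1, tail=0, size=3
write(94): buf=[94 79 85 48], head=1, tail=1, size=4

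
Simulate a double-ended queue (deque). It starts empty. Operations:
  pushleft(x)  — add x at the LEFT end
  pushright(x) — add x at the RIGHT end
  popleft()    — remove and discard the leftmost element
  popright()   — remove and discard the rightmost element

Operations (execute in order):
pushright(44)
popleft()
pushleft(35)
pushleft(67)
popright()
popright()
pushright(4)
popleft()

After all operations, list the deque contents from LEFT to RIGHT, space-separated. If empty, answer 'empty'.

pushright(44): [44]
popleft(): []
pushleft(35): [35]
pushleft(67): [67, 35]
popright(): [67]
popright(): []
pushright(4): [4]
popleft(): []

Answer: empty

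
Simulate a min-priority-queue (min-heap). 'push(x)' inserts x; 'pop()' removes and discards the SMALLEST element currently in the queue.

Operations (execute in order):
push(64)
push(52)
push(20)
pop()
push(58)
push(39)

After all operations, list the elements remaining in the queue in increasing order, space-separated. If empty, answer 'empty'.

push(64): heap contents = [64]
push(52): heap contents = [52, 64]
push(20): heap contents = [20, 52, 64]
pop() → 20: heap contents = [52, 64]
push(58): heap contents = [52, 58, 64]
push(39): heap contents = [39, 52, 58, 64]

Answer: 39 52 58 64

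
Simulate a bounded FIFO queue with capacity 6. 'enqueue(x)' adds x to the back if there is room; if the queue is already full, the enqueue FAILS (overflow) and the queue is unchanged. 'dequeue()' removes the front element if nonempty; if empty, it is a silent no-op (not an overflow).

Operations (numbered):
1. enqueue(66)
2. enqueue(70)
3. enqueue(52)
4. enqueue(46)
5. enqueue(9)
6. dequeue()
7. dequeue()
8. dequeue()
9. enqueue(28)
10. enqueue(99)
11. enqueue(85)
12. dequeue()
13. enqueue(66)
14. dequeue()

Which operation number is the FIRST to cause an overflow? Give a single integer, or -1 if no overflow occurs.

1. enqueue(66): size=1
2. enqueue(70): size=2
3. enqueue(52): size=3
4. enqueue(46): size=4
5. enqueue(9): size=5
6. dequeue(): size=4
7. dequeue(): size=3
8. dequeue(): size=2
9. enqueue(28): size=3
10. enqueue(99): size=4
11. enqueue(85): size=5
12. dequeue(): size=4
13. enqueue(66): size=5
14. dequeue(): size=4

Answer: -1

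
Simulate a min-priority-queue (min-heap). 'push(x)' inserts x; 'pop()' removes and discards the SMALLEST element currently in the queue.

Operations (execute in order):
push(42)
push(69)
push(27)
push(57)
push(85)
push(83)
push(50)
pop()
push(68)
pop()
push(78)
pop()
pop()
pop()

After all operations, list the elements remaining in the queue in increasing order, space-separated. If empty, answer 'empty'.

push(42): heap contents = [42]
push(69): heap contents = [42, 69]
push(27): heap contents = [27, 42, 69]
push(57): heap contents = [27, 42, 57, 69]
push(85): heap contents = [27, 42, 57, 69, 85]
push(83): heap contents = [27, 42, 57, 69, 83, 85]
push(50): heap contents = [27, 42, 50, 57, 69, 83, 85]
pop() → 27: heap contents = [42, 50, 57, 69, 83, 85]
push(68): heap contents = [42, 50, 57, 68, 69, 83, 85]
pop() → 42: heap contents = [50, 57, 68, 69, 83, 85]
push(78): heap contents = [50, 57, 68, 69, 78, 83, 85]
pop() → 50: heap contents = [57, 68, 69, 78, 83, 85]
pop() → 57: heap contents = [68, 69, 78, 83, 85]
pop() → 68: heap contents = [69, 78, 83, 85]

Answer: 69 78 83 85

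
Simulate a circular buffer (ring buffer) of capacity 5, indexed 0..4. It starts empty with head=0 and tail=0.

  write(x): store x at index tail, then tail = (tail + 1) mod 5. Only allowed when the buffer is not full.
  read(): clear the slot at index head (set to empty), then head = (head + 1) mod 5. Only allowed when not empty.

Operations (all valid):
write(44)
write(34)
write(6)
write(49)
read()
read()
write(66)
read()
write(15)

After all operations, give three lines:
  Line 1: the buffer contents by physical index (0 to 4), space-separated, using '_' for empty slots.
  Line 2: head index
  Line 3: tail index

Answer: 15 _ _ 49 66
3
1

Derivation:
write(44): buf=[44 _ _ _ _], head=0, tail=1, size=1
write(34): buf=[44 34 _ _ _], head=0, tail=2, size=2
write(6): buf=[44 34 6 _ _], head=0, tail=3, size=3
write(49): buf=[44 34 6 49 _], head=0, tail=4, size=4
read(): buf=[_ 34 6 49 _], head=1, tail=4, size=3
read(): buf=[_ _ 6 49 _], head=2, tail=4, size=2
write(66): buf=[_ _ 6 49 66], head=2, tail=0, size=3
read(): buf=[_ _ _ 49 66], head=3, tail=0, size=2
write(15): buf=[15 _ _ 49 66], head=3, tail=1, size=3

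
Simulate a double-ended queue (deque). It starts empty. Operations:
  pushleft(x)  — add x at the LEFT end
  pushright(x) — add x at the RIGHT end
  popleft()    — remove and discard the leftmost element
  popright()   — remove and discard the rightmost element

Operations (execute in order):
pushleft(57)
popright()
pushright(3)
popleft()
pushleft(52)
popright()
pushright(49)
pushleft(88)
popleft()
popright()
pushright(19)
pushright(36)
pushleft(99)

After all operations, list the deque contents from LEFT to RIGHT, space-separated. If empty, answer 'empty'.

Answer: 99 19 36

Derivation:
pushleft(57): [57]
popright(): []
pushright(3): [3]
popleft(): []
pushleft(52): [52]
popright(): []
pushright(49): [49]
pushleft(88): [88, 49]
popleft(): [49]
popright(): []
pushright(19): [19]
pushright(36): [19, 36]
pushleft(99): [99, 19, 36]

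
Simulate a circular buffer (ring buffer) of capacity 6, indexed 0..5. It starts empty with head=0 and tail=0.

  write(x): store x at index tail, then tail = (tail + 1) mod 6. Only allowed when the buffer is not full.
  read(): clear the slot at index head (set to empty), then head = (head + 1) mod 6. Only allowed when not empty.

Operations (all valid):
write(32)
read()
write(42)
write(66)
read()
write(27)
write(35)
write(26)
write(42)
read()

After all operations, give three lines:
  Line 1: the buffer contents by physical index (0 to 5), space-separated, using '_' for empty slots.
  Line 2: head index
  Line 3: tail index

write(32): buf=[32 _ _ _ _ _], head=0, tail=1, size=1
read(): buf=[_ _ _ _ _ _], head=1, tail=1, size=0
write(42): buf=[_ 42 _ _ _ _], head=1, tail=2, size=1
write(66): buf=[_ 42 66 _ _ _], head=1, tail=3, size=2
read(): buf=[_ _ 66 _ _ _], head=2, tail=3, size=1
write(27): buf=[_ _ 66 27 _ _], head=2, tail=4, size=2
write(35): buf=[_ _ 66 27 35 _], head=2, tail=5, size=3
write(26): buf=[_ _ 66 27 35 26], head=2, tail=0, size=4
write(42): buf=[42 _ 66 27 35 26], head=2, tail=1, size=5
read(): buf=[42 _ _ 27 35 26], head=3, tail=1, size=4

Answer: 42 _ _ 27 35 26
3
1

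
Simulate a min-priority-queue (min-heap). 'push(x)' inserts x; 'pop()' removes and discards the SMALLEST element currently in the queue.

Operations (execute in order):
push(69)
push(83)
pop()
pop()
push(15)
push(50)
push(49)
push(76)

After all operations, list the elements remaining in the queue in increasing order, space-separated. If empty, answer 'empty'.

Answer: 15 49 50 76

Derivation:
push(69): heap contents = [69]
push(83): heap contents = [69, 83]
pop() → 69: heap contents = [83]
pop() → 83: heap contents = []
push(15): heap contents = [15]
push(50): heap contents = [15, 50]
push(49): heap contents = [15, 49, 50]
push(76): heap contents = [15, 49, 50, 76]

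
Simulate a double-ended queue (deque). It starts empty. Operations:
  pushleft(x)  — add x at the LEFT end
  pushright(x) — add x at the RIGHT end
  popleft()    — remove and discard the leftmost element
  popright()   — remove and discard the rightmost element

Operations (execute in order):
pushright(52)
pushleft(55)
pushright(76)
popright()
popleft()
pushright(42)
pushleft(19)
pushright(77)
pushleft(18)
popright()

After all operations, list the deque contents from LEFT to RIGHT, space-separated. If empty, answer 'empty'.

pushright(52): [52]
pushleft(55): [55, 52]
pushright(76): [55, 52, 76]
popright(): [55, 52]
popleft(): [52]
pushright(42): [52, 42]
pushleft(19): [19, 52, 42]
pushright(77): [19, 52, 42, 77]
pushleft(18): [18, 19, 52, 42, 77]
popright(): [18, 19, 52, 42]

Answer: 18 19 52 42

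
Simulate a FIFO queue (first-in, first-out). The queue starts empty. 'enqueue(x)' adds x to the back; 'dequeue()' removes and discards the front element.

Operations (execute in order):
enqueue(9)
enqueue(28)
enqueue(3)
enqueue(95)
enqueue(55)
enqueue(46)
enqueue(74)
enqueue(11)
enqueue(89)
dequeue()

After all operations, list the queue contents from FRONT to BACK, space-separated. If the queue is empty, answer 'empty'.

Answer: 28 3 95 55 46 74 11 89

Derivation:
enqueue(9): [9]
enqueue(28): [9, 28]
enqueue(3): [9, 28, 3]
enqueue(95): [9, 28, 3, 95]
enqueue(55): [9, 28, 3, 95, 55]
enqueue(46): [9, 28, 3, 95, 55, 46]
enqueue(74): [9, 28, 3, 95, 55, 46, 74]
enqueue(11): [9, 28, 3, 95, 55, 46, 74, 11]
enqueue(89): [9, 28, 3, 95, 55, 46, 74, 11, 89]
dequeue(): [28, 3, 95, 55, 46, 74, 11, 89]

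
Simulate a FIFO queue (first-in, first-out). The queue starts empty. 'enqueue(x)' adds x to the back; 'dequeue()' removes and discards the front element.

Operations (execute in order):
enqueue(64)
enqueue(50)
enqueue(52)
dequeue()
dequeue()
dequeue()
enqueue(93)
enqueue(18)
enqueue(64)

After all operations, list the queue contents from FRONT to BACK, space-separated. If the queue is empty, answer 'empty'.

Answer: 93 18 64

Derivation:
enqueue(64): [64]
enqueue(50): [64, 50]
enqueue(52): [64, 50, 52]
dequeue(): [50, 52]
dequeue(): [52]
dequeue(): []
enqueue(93): [93]
enqueue(18): [93, 18]
enqueue(64): [93, 18, 64]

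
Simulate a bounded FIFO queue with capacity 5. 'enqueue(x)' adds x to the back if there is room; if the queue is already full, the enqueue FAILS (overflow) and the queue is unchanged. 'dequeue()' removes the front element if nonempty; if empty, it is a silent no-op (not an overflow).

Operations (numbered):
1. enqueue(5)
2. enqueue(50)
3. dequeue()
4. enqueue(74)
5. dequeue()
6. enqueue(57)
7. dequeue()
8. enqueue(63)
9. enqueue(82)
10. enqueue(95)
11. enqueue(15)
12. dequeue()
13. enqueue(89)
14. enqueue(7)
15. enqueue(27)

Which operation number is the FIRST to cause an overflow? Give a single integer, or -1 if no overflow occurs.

Answer: 14

Derivation:
1. enqueue(5): size=1
2. enqueue(50): size=2
3. dequeue(): size=1
4. enqueue(74): size=2
5. dequeue(): size=1
6. enqueue(57): size=2
7. dequeue(): size=1
8. enqueue(63): size=2
9. enqueue(82): size=3
10. enqueue(95): size=4
11. enqueue(15): size=5
12. dequeue(): size=4
13. enqueue(89): size=5
14. enqueue(7): size=5=cap → OVERFLOW (fail)
15. enqueue(27): size=5=cap → OVERFLOW (fail)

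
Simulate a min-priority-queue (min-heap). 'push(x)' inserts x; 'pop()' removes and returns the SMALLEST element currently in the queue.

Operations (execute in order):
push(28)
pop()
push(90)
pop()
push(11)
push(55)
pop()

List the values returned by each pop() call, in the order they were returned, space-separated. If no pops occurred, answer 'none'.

Answer: 28 90 11

Derivation:
push(28): heap contents = [28]
pop() → 28: heap contents = []
push(90): heap contents = [90]
pop() → 90: heap contents = []
push(11): heap contents = [11]
push(55): heap contents = [11, 55]
pop() → 11: heap contents = [55]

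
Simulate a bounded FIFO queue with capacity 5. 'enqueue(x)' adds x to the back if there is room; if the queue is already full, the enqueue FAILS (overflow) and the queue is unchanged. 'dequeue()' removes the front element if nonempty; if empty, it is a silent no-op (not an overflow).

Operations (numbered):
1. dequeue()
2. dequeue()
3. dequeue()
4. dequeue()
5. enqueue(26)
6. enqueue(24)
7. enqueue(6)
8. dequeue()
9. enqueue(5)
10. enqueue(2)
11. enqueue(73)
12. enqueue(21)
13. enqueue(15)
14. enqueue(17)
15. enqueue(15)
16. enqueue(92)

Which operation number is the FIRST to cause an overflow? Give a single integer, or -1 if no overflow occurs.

Answer: 12

Derivation:
1. dequeue(): empty, no-op, size=0
2. dequeue(): empty, no-op, size=0
3. dequeue(): empty, no-op, size=0
4. dequeue(): empty, no-op, size=0
5. enqueue(26): size=1
6. enqueue(24): size=2
7. enqueue(6): size=3
8. dequeue(): size=2
9. enqueue(5): size=3
10. enqueue(2): size=4
11. enqueue(73): size=5
12. enqueue(21): size=5=cap → OVERFLOW (fail)
13. enqueue(15): size=5=cap → OVERFLOW (fail)
14. enqueue(17): size=5=cap → OVERFLOW (fail)
15. enqueue(15): size=5=cap → OVERFLOW (fail)
16. enqueue(92): size=5=cap → OVERFLOW (fail)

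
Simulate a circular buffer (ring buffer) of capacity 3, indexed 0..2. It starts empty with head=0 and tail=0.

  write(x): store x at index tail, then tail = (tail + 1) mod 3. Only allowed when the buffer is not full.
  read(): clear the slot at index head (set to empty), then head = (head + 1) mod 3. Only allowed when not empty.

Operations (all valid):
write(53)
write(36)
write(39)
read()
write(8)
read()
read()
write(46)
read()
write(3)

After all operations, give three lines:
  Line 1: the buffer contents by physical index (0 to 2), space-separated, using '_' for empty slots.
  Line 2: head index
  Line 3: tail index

Answer: _ 46 3
1
0

Derivation:
write(53): buf=[53 _ _], head=0, tail=1, size=1
write(36): buf=[53 36 _], head=0, tail=2, size=2
write(39): buf=[53 36 39], head=0, tail=0, size=3
read(): buf=[_ 36 39], head=1, tail=0, size=2
write(8): buf=[8 36 39], head=1, tail=1, size=3
read(): buf=[8 _ 39], head=2, tail=1, size=2
read(): buf=[8 _ _], head=0, tail=1, size=1
write(46): buf=[8 46 _], head=0, tail=2, size=2
read(): buf=[_ 46 _], head=1, tail=2, size=1
write(3): buf=[_ 46 3], head=1, tail=0, size=2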